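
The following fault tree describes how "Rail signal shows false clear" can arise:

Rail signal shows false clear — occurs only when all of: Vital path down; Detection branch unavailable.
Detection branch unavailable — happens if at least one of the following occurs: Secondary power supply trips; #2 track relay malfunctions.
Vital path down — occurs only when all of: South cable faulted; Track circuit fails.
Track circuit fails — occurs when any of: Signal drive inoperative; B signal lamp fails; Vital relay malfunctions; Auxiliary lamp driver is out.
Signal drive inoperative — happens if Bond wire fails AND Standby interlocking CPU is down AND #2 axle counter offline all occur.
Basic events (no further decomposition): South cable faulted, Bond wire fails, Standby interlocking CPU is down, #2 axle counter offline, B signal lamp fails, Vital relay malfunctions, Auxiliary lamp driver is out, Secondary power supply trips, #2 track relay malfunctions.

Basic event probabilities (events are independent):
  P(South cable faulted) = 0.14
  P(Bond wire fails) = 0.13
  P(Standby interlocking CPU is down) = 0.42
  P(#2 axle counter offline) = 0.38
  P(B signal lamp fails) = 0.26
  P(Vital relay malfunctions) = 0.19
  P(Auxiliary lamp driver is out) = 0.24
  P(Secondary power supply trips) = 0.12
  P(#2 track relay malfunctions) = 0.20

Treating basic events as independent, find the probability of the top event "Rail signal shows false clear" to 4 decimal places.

0.0230

P(Signal drive inoperative) [AND] = 0.13 × 0.42 × 0.38 = 0.020748
P(Track circuit fails) [OR] = 1 − (1−0.020748) × (1−0.26) × (1−0.19) × (1−0.24) = 0.553908
P(Vital path down) [AND] = 0.14 × 0.553908 = 0.077547
P(Detection branch unavailable) [OR] = 1 − (1−0.12) × (1−0.20) = 0.296000
P(Rail signal shows false clear) [AND] = 0.077547 × 0.296000 = 0.022954
Rounded to 4 decimal places: P(Rail signal shows false clear) ≈ 0.0230.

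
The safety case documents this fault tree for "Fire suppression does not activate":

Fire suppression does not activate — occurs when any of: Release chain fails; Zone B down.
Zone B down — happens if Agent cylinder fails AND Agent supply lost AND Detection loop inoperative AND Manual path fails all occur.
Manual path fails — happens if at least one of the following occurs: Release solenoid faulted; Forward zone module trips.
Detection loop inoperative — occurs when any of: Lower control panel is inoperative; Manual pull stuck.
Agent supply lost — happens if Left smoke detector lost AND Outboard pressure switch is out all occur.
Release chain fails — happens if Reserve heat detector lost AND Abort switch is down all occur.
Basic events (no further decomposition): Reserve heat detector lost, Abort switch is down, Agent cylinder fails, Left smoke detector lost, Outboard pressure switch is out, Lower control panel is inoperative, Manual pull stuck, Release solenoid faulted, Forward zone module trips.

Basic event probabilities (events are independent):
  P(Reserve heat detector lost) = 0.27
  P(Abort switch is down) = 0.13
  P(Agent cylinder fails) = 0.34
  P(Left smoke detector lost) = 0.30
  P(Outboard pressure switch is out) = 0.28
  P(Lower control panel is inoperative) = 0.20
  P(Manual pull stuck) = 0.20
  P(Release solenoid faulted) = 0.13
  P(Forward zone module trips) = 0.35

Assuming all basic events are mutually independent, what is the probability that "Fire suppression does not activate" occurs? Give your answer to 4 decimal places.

P(Release chain fails) [AND] = 0.27 × 0.13 = 0.035100
P(Agent supply lost) [AND] = 0.30 × 0.28 = 0.084000
P(Detection loop inoperative) [OR] = 1 − (1−0.20) × (1−0.20) = 0.360000
P(Manual path fails) [OR] = 1 − (1−0.13) × (1−0.35) = 0.434500
P(Zone B down) [AND] = 0.34 × 0.084000 × 0.360000 × 0.434500 = 0.004467
P(Fire suppression does not activate) [OR] = 1 − (1−0.035100) × (1−0.004467) = 0.039410
Rounded to 4 decimal places: P(Fire suppression does not activate) ≈ 0.0394.

0.0394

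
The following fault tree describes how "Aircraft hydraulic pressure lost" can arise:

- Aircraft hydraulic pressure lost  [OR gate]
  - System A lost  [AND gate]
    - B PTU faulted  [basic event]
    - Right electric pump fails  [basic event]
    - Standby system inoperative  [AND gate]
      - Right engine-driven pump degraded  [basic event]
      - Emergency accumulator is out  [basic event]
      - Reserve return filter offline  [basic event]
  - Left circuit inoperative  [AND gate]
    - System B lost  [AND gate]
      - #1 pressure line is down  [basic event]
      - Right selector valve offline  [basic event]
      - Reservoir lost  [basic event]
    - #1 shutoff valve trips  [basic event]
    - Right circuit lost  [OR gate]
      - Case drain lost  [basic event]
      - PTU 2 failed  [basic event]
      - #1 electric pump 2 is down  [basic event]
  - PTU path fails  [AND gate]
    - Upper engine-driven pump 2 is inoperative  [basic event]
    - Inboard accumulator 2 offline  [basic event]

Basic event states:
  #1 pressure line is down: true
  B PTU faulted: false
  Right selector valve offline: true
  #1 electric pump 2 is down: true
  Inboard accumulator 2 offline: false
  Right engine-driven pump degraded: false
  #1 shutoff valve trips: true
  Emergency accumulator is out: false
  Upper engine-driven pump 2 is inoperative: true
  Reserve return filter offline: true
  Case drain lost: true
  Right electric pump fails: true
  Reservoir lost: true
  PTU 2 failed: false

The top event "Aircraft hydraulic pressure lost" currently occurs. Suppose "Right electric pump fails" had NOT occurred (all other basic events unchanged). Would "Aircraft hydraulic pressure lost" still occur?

Yes

Counterfactual: set "Right electric pump fails" to not occurred.
Standby system inoperative [AND]: Right engine-driven pump degraded=not, Emergency accumulator is out=not, Reserve return filter offline=occurs → not all inputs occur → does not occur.
System A lost [AND]: B PTU faulted=not, Right electric pump fails=not, Standby system inoperative=not → not all inputs occur → does not occur.
System B lost [AND]: #1 pressure line is down=occurs, Right selector valve offline=occurs, Reservoir lost=occurs → all inputs occur → occurs.
Right circuit lost [OR]: Case drain lost=occurs, PTU 2 failed=not, #1 electric pump 2 is down=occurs → at least one input occurs → occurs.
Left circuit inoperative [AND]: System B lost=occurs, #1 shutoff valve trips=occurs, Right circuit lost=occurs → all inputs occur → occurs.
PTU path fails [AND]: Upper engine-driven pump 2 is inoperative=occurs, Inboard accumulator 2 offline=not → not all inputs occur → does not occur.
Aircraft hydraulic pressure lost [OR]: System A lost=not, Left circuit inoperative=occurs, PTU path fails=not → at least one input occurs → occurs.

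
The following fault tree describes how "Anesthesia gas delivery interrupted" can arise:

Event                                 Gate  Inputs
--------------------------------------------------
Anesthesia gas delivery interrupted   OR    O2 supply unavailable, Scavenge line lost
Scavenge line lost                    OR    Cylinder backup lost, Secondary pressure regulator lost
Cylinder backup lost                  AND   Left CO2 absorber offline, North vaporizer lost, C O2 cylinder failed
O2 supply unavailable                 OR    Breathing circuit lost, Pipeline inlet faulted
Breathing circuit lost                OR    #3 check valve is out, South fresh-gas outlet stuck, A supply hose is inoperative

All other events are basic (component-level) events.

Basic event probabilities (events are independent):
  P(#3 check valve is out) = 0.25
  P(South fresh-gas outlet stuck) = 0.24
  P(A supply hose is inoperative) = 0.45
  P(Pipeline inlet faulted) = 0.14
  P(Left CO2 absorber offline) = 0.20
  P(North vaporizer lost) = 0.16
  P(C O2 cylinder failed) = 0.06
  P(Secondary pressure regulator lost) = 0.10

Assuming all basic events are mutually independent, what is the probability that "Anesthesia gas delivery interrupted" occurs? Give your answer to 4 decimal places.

0.7578

P(Breathing circuit lost) [OR] = 1 − (1−0.25) × (1−0.24) × (1−0.45) = 0.686500
P(O2 supply unavailable) [OR] = 1 − (1−0.686500) × (1−0.14) = 0.730390
P(Cylinder backup lost) [AND] = 0.20 × 0.16 × 0.06 = 0.001920
P(Scavenge line lost) [OR] = 1 − (1−0.001920) × (1−0.10) = 0.101728
P(Anesthesia gas delivery interrupted) [OR] = 1 − (1−0.730390) × (1−0.101728) = 0.757817
Rounded to 4 decimal places: P(Anesthesia gas delivery interrupted) ≈ 0.7578.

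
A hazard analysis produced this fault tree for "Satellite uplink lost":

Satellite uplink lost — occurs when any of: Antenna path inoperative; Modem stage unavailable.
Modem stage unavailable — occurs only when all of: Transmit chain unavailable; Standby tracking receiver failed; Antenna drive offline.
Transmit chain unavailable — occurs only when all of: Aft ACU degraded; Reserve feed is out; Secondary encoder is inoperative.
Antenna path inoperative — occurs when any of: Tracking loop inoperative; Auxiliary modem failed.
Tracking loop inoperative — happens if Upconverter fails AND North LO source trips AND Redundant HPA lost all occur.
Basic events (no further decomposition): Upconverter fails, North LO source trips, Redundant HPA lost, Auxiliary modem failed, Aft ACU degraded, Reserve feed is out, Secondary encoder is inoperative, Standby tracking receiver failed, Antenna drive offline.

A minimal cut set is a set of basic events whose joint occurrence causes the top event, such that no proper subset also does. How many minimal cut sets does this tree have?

3

Tracking loop inoperative [AND]: one cut set from each child combined → 1 × 1 × 1 = 1 cut set(s).
Antenna path inoperative [OR]: union of children's cut sets → 2 cut set(s).
Transmit chain unavailable [AND]: one cut set from each child combined → 1 × 1 × 1 = 1 cut set(s).
Modem stage unavailable [AND]: one cut set from each child combined → 1 × 1 × 1 = 1 cut set(s).
Satellite uplink lost [OR]: union of children's cut sets → 3 cut set(s).
Minimal cut sets: {North LO source trips, Redundant HPA lost, Upconverter fails}; {Auxiliary modem failed}; {Aft ACU degraded, Antenna drive offline, Reserve feed is out, Secondary encoder is inoperative, Standby tracking receiver failed}.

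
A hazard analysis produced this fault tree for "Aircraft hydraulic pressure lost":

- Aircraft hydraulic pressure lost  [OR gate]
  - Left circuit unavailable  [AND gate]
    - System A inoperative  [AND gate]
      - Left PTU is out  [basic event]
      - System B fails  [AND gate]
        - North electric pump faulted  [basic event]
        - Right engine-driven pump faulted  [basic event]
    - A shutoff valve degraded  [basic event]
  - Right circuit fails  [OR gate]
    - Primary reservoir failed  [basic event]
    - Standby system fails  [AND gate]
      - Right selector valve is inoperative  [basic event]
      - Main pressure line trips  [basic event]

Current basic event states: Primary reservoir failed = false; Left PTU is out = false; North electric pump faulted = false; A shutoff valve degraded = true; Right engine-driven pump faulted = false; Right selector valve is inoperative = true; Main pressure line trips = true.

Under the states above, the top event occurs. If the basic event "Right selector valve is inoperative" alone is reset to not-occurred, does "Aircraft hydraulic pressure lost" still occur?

Counterfactual: set "Right selector valve is inoperative" to not occurred.
System B fails [AND]: North electric pump faulted=not, Right engine-driven pump faulted=not → not all inputs occur → does not occur.
System A inoperative [AND]: Left PTU is out=not, System B fails=not → not all inputs occur → does not occur.
Left circuit unavailable [AND]: System A inoperative=not, A shutoff valve degraded=occurs → not all inputs occur → does not occur.
Standby system fails [AND]: Right selector valve is inoperative=not, Main pressure line trips=occurs → not all inputs occur → does not occur.
Right circuit fails [OR]: Primary reservoir failed=not, Standby system fails=not → no input occurs → does not occur.
Aircraft hydraulic pressure lost [OR]: Left circuit unavailable=not, Right circuit fails=not → no input occurs → does not occur.

No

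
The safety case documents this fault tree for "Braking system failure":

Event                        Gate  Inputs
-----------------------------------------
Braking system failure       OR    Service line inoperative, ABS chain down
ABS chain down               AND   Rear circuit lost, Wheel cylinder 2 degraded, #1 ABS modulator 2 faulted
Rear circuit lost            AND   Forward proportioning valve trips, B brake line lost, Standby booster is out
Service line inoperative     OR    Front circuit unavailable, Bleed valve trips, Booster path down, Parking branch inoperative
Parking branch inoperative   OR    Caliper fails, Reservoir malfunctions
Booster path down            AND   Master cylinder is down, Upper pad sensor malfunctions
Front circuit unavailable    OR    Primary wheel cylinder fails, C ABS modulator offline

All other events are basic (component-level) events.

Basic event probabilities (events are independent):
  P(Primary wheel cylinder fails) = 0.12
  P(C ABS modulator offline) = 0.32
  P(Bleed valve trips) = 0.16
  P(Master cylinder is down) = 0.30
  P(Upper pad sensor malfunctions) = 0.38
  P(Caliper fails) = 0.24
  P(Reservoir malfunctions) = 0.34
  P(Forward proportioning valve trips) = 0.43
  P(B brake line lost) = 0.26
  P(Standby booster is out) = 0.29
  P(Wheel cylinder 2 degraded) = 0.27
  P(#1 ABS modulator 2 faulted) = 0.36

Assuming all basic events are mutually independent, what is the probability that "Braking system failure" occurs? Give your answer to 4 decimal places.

P(Front circuit unavailable) [OR] = 1 − (1−0.12) × (1−0.32) = 0.401600
P(Booster path down) [AND] = 0.30 × 0.38 = 0.114000
P(Parking branch inoperative) [OR] = 1 − (1−0.24) × (1−0.34) = 0.498400
P(Service line inoperative) [OR] = 1 − (1−0.401600) × (1−0.16) × (1−0.114000) × (1−0.498400) = 0.776611
P(Rear circuit lost) [AND] = 0.43 × 0.26 × 0.29 = 0.032422
P(ABS chain down) [AND] = 0.032422 × 0.27 × 0.36 = 0.003151
P(Braking system failure) [OR] = 1 − (1−0.776611) × (1−0.003151) = 0.777315
Rounded to 4 decimal places: P(Braking system failure) ≈ 0.7773.

0.7773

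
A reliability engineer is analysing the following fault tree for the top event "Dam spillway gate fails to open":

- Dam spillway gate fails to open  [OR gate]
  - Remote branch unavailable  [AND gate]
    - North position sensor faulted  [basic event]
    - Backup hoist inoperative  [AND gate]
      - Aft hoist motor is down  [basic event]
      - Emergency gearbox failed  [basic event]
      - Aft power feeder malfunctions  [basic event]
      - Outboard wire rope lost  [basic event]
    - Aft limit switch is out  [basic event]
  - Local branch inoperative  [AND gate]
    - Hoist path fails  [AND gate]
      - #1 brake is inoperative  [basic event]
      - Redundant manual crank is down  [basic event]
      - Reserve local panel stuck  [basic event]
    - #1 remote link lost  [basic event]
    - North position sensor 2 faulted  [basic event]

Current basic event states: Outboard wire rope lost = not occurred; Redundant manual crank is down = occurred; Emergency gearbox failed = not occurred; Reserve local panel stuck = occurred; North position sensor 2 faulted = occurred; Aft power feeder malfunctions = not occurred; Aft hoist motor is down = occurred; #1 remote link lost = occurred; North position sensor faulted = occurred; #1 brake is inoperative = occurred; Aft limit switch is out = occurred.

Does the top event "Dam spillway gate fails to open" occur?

Backup hoist inoperative [AND]: Aft hoist motor is down=occurs, Emergency gearbox failed=not, Aft power feeder malfunctions=not, Outboard wire rope lost=not → not all inputs occur → does not occur.
Remote branch unavailable [AND]: North position sensor faulted=occurs, Backup hoist inoperative=not, Aft limit switch is out=occurs → not all inputs occur → does not occur.
Hoist path fails [AND]: #1 brake is inoperative=occurs, Redundant manual crank is down=occurs, Reserve local panel stuck=occurs → all inputs occur → occurs.
Local branch inoperative [AND]: Hoist path fails=occurs, #1 remote link lost=occurs, North position sensor 2 faulted=occurs → all inputs occur → occurs.
Dam spillway gate fails to open [OR]: Remote branch unavailable=not, Local branch inoperative=occurs → at least one input occurs → occurs.

Yes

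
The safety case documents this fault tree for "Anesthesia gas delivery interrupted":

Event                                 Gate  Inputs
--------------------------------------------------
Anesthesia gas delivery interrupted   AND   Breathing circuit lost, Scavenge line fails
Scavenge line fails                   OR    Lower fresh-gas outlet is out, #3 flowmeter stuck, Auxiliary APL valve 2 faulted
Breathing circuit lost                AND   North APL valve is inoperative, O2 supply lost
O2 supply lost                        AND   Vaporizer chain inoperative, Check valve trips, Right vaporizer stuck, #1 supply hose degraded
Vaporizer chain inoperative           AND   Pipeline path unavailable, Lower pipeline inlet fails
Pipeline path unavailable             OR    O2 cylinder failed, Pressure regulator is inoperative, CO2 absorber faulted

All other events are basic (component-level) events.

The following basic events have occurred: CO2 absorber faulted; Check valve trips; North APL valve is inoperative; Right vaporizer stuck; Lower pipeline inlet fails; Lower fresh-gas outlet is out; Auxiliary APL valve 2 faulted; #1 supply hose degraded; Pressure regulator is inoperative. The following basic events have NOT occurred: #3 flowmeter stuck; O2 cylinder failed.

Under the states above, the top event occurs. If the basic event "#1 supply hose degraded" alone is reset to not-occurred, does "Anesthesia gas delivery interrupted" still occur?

Counterfactual: set "#1 supply hose degraded" to not occurred.
Pipeline path unavailable [OR]: O2 cylinder failed=not, Pressure regulator is inoperative=occurs, CO2 absorber faulted=occurs → at least one input occurs → occurs.
Vaporizer chain inoperative [AND]: Pipeline path unavailable=occurs, Lower pipeline inlet fails=occurs → all inputs occur → occurs.
O2 supply lost [AND]: Vaporizer chain inoperative=occurs, Check valve trips=occurs, Right vaporizer stuck=occurs, #1 supply hose degraded=not → not all inputs occur → does not occur.
Breathing circuit lost [AND]: North APL valve is inoperative=occurs, O2 supply lost=not → not all inputs occur → does not occur.
Scavenge line fails [OR]: Lower fresh-gas outlet is out=occurs, #3 flowmeter stuck=not, Auxiliary APL valve 2 faulted=occurs → at least one input occurs → occurs.
Anesthesia gas delivery interrupted [AND]: Breathing circuit lost=not, Scavenge line fails=occurs → not all inputs occur → does not occur.

No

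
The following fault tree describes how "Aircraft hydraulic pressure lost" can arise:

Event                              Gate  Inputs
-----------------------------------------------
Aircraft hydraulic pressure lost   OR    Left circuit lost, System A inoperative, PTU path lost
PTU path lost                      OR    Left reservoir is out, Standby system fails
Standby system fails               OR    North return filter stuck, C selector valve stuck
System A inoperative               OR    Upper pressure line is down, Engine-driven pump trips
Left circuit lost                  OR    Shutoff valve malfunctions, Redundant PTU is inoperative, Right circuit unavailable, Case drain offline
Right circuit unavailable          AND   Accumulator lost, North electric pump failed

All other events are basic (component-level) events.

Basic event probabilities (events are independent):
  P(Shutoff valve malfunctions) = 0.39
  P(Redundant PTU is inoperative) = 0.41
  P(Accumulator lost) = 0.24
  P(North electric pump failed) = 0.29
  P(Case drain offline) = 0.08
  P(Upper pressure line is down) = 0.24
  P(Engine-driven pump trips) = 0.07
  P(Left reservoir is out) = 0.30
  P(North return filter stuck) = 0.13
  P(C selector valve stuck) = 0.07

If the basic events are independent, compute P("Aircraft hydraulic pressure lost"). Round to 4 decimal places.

P(Right circuit unavailable) [AND] = 0.24 × 0.29 = 0.069600
P(Left circuit lost) [OR] = 1 − (1−0.39) × (1−0.41) × (1−0.069600) × (1−0.08) = 0.691937
P(System A inoperative) [OR] = 1 − (1−0.24) × (1−0.07) = 0.293200
P(Standby system fails) [OR] = 1 − (1−0.13) × (1−0.07) = 0.190900
P(PTU path lost) [OR] = 1 − (1−0.30) × (1−0.190900) = 0.433630
P(Aircraft hydraulic pressure lost) [OR] = 1 − (1−0.691937) × (1−0.293200) × (1−0.433630) = 0.876679
Rounded to 4 decimal places: P(Aircraft hydraulic pressure lost) ≈ 0.8767.

0.8767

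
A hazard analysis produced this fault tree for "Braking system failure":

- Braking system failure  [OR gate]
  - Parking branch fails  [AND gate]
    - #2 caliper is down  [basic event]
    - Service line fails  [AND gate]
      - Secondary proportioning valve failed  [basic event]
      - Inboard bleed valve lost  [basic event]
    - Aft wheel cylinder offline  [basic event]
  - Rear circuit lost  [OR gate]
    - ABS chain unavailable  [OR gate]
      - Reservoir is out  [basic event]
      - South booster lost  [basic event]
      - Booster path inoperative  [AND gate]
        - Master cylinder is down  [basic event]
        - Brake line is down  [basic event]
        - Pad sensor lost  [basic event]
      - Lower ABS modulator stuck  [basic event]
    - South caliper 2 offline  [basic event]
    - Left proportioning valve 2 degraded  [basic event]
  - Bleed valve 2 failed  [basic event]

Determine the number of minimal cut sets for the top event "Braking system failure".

8

Service line fails [AND]: one cut set from each child combined → 1 × 1 = 1 cut set(s).
Parking branch fails [AND]: one cut set from each child combined → 1 × 1 × 1 = 1 cut set(s).
Booster path inoperative [AND]: one cut set from each child combined → 1 × 1 × 1 = 1 cut set(s).
ABS chain unavailable [OR]: union of children's cut sets → 4 cut set(s).
Rear circuit lost [OR]: union of children's cut sets → 6 cut set(s).
Braking system failure [OR]: union of children's cut sets → 8 cut set(s).
Minimal cut sets: {#2 caliper is down, Aft wheel cylinder offline, Inboard bleed valve lost, Secondary proportioning valve failed}; {Reservoir is out}; {South booster lost}; {Brake line is down, Master cylinder is down, Pad sensor lost}; {Lower ABS modulator stuck}; {South caliper 2 offline}; {Left proportioning valve 2 degraded}; {Bleed valve 2 failed}.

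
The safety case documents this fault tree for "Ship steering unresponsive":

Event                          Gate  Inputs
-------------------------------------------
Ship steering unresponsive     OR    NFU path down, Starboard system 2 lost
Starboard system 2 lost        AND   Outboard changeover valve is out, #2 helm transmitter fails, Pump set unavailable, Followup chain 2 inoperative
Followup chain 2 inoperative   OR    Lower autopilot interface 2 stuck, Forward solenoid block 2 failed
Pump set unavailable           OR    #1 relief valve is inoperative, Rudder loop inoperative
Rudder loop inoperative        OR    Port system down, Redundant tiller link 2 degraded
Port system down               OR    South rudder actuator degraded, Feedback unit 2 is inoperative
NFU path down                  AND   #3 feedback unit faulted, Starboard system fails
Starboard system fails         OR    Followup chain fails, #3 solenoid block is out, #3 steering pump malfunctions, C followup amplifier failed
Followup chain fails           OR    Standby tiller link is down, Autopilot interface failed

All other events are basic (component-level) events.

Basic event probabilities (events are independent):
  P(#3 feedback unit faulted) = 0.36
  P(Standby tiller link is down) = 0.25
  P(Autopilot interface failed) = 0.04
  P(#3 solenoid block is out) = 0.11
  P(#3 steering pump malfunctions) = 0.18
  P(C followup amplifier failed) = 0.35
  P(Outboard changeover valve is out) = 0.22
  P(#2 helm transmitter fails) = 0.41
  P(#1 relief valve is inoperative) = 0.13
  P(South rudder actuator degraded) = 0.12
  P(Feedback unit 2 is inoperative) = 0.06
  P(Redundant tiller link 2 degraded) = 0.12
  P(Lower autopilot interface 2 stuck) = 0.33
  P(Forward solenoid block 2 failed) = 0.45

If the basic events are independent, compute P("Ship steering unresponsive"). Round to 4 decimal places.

P(Followup chain fails) [OR] = 1 − (1−0.25) × (1−0.04) = 0.280000
P(Starboard system fails) [OR] = 1 − (1−0.280000) × (1−0.11) × (1−0.18) × (1−0.35) = 0.658454
P(NFU path down) [AND] = 0.36 × 0.658454 = 0.237043
P(Port system down) [OR] = 1 − (1−0.12) × (1−0.06) = 0.172800
P(Rudder loop inoperative) [OR] = 1 − (1−0.172800) × (1−0.12) = 0.272064
P(Pump set unavailable) [OR] = 1 − (1−0.13) × (1−0.272064) = 0.366696
P(Followup chain 2 inoperative) [OR] = 1 − (1−0.33) × (1−0.45) = 0.631500
P(Starboard system 2 lost) [AND] = 0.22 × 0.41 × 0.366696 × 0.631500 = 0.020887
P(Ship steering unresponsive) [OR] = 1 − (1−0.237043) × (1−0.020887) = 0.252979
Rounded to 4 decimal places: P(Ship steering unresponsive) ≈ 0.2530.

0.2530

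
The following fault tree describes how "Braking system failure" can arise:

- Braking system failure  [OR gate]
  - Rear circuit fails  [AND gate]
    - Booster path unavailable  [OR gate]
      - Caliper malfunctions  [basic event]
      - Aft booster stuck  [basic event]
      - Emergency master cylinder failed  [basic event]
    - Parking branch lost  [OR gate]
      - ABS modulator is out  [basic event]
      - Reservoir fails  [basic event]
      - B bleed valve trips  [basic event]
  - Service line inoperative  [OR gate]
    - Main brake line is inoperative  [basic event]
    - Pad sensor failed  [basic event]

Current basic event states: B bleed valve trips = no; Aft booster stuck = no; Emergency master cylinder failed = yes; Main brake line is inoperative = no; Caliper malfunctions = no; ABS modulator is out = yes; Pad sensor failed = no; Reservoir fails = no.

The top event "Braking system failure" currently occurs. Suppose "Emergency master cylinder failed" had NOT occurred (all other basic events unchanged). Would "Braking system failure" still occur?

Counterfactual: set "Emergency master cylinder failed" to not occurred.
Booster path unavailable [OR]: Caliper malfunctions=not, Aft booster stuck=not, Emergency master cylinder failed=not → no input occurs → does not occur.
Parking branch lost [OR]: ABS modulator is out=occurs, Reservoir fails=not, B bleed valve trips=not → at least one input occurs → occurs.
Rear circuit fails [AND]: Booster path unavailable=not, Parking branch lost=occurs → not all inputs occur → does not occur.
Service line inoperative [OR]: Main brake line is inoperative=not, Pad sensor failed=not → no input occurs → does not occur.
Braking system failure [OR]: Rear circuit fails=not, Service line inoperative=not → no input occurs → does not occur.

No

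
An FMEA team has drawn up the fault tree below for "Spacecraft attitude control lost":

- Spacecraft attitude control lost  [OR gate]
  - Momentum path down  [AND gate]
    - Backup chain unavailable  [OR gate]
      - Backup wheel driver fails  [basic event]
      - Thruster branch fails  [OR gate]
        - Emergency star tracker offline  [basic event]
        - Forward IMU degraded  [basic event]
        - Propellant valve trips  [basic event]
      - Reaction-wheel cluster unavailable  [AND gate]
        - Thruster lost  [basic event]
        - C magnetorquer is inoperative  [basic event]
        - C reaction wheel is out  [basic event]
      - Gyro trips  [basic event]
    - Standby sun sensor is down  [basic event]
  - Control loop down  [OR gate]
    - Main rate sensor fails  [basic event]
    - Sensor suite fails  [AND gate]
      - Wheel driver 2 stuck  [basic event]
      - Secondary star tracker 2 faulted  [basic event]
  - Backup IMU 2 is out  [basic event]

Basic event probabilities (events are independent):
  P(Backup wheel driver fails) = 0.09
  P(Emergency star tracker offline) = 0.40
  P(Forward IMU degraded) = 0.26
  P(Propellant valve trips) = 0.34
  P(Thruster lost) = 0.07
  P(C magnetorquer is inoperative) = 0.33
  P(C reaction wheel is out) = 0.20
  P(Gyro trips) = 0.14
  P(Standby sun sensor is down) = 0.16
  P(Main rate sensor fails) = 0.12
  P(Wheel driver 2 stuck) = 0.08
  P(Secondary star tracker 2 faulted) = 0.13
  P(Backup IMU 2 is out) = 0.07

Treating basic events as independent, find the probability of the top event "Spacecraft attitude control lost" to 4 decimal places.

P(Thruster branch fails) [OR] = 1 − (1−0.40) × (1−0.26) × (1−0.34) = 0.706960
P(Reaction-wheel cluster unavailable) [AND] = 0.07 × 0.33 × 0.20 = 0.004620
P(Backup chain unavailable) [OR] = 1 − (1−0.09) × (1−0.706960) × (1−0.004620) × (1−0.14) = 0.771726
P(Momentum path down) [AND] = 0.771726 × 0.16 = 0.123476
P(Sensor suite fails) [AND] = 0.08 × 0.13 = 0.010400
P(Control loop down) [OR] = 1 − (1−0.12) × (1−0.010400) = 0.129152
P(Spacecraft attitude control lost) [OR] = 1 − (1−0.123476) × (1−0.129152) × (1−0.07) = 0.290113
Rounded to 4 decimal places: P(Spacecraft attitude control lost) ≈ 0.2901.

0.2901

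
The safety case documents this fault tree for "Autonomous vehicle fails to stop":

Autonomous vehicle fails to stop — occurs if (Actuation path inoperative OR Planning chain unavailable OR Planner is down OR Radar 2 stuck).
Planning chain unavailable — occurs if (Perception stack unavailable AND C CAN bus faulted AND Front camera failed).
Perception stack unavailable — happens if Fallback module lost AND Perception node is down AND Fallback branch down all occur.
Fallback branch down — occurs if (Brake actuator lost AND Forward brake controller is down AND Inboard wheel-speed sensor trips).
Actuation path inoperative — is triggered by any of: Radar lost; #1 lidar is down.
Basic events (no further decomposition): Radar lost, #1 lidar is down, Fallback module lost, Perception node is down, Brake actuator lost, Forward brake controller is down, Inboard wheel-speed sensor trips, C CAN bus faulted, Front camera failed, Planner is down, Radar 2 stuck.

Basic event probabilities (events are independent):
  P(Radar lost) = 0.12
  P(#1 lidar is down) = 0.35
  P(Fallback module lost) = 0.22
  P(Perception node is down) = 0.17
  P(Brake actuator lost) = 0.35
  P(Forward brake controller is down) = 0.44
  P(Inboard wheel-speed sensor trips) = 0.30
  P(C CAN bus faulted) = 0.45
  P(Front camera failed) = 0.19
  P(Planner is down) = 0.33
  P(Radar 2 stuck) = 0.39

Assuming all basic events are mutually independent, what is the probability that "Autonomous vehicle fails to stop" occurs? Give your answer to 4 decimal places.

P(Actuation path inoperative) [OR] = 1 − (1−0.12) × (1−0.35) = 0.428000
P(Fallback branch down) [AND] = 0.35 × 0.44 × 0.30 = 0.046200
P(Perception stack unavailable) [AND] = 0.22 × 0.17 × 0.046200 = 0.001728
P(Planning chain unavailable) [AND] = 0.001728 × 0.45 × 0.19 = 0.000148
P(Autonomous vehicle fails to stop) [OR] = 1 − (1−0.428000) × (1−0.000148) × (1−0.33) × (1−0.39) = 0.766258
Rounded to 4 decimal places: P(Autonomous vehicle fails to stop) ≈ 0.7663.

0.7663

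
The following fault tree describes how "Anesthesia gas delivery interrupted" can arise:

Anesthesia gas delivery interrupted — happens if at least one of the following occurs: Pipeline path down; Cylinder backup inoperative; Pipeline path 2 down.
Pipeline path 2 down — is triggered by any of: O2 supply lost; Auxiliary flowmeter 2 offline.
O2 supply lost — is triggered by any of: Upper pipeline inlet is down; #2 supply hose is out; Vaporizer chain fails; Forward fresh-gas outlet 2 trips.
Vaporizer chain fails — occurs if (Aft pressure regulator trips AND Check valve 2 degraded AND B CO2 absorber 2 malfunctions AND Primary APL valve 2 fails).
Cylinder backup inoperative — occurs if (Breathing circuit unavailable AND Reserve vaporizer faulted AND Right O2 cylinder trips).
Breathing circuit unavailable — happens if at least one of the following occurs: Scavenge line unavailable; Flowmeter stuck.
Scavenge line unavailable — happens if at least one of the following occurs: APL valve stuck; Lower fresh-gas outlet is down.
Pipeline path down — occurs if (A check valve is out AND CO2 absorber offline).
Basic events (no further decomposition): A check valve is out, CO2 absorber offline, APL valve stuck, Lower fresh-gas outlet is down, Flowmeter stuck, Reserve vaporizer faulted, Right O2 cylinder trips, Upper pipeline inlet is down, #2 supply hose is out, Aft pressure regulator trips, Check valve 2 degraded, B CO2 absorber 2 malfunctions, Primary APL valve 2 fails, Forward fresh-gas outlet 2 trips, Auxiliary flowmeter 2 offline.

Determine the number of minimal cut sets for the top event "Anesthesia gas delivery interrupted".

9

Pipeline path down [AND]: one cut set from each child combined → 1 × 1 = 1 cut set(s).
Scavenge line unavailable [OR]: union of children's cut sets → 2 cut set(s).
Breathing circuit unavailable [OR]: union of children's cut sets → 3 cut set(s).
Cylinder backup inoperative [AND]: one cut set from each child combined → 3 × 1 × 1 = 3 cut set(s).
Vaporizer chain fails [AND]: one cut set from each child combined → 1 × 1 × 1 × 1 = 1 cut set(s).
O2 supply lost [OR]: union of children's cut sets → 4 cut set(s).
Pipeline path 2 down [OR]: union of children's cut sets → 5 cut set(s).
Anesthesia gas delivery interrupted [OR]: union of children's cut sets → 9 cut set(s).
Minimal cut sets: {A check valve is out, CO2 absorber offline}; {APL valve stuck, Reserve vaporizer faulted, Right O2 cylinder trips}; {Lower fresh-gas outlet is down, Reserve vaporizer faulted, Right O2 cylinder trips}; {Flowmeter stuck, Reserve vaporizer faulted, Right O2 cylinder trips}; {Upper pipeline inlet is down}; {#2 supply hose is out}; {Aft pressure regulator trips, B CO2 absorber 2 malfunctions, Check valve 2 degraded, Primary APL valve 2 fails}; {Forward fresh-gas outlet 2 trips}; {Auxiliary flowmeter 2 offline}.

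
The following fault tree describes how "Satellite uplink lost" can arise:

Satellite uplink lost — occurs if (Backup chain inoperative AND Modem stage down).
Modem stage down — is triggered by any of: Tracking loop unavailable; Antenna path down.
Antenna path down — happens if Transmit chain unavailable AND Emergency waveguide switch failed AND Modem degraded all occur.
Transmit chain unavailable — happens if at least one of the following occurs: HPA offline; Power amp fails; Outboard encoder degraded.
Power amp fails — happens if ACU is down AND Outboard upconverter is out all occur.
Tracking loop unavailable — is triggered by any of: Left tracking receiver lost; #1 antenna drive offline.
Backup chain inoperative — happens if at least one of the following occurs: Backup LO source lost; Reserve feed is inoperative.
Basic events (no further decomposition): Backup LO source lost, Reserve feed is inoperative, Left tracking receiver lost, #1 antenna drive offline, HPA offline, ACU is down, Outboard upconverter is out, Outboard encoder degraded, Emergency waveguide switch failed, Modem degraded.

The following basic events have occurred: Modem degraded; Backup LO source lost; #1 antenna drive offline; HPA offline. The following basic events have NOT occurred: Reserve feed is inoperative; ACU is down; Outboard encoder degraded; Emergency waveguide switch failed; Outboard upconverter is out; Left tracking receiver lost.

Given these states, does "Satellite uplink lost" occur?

Backup chain inoperative [OR]: Backup LO source lost=occurs, Reserve feed is inoperative=not → at least one input occurs → occurs.
Tracking loop unavailable [OR]: Left tracking receiver lost=not, #1 antenna drive offline=occurs → at least one input occurs → occurs.
Power amp fails [AND]: ACU is down=not, Outboard upconverter is out=not → not all inputs occur → does not occur.
Transmit chain unavailable [OR]: HPA offline=occurs, Power amp fails=not, Outboard encoder degraded=not → at least one input occurs → occurs.
Antenna path down [AND]: Transmit chain unavailable=occurs, Emergency waveguide switch failed=not, Modem degraded=occurs → not all inputs occur → does not occur.
Modem stage down [OR]: Tracking loop unavailable=occurs, Antenna path down=not → at least one input occurs → occurs.
Satellite uplink lost [AND]: Backup chain inoperative=occurs, Modem stage down=occurs → all inputs occur → occurs.

Yes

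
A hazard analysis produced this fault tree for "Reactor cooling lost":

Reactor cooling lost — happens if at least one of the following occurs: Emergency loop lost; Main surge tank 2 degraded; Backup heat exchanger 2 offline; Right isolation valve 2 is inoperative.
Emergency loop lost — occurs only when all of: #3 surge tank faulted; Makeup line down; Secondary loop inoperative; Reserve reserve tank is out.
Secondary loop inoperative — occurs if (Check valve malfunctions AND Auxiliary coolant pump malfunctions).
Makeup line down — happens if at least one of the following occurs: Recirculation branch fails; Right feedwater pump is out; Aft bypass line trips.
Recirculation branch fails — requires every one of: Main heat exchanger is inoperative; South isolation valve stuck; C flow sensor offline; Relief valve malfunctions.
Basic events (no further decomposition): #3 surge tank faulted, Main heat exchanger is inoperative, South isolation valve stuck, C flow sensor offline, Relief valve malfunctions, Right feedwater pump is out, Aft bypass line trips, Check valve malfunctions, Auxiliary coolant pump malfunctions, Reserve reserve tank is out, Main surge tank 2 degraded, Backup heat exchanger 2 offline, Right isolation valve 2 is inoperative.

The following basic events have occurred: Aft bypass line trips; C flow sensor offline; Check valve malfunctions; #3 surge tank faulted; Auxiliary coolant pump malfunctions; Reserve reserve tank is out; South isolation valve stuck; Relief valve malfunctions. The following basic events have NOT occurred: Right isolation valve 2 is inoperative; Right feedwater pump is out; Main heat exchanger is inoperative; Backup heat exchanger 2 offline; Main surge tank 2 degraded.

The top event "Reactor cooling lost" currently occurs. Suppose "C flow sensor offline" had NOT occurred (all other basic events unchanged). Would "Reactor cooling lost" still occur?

Yes

Counterfactual: set "C flow sensor offline" to not occurred.
Recirculation branch fails [AND]: Main heat exchanger is inoperative=not, South isolation valve stuck=occurs, C flow sensor offline=not, Relief valve malfunctions=occurs → not all inputs occur → does not occur.
Makeup line down [OR]: Recirculation branch fails=not, Right feedwater pump is out=not, Aft bypass line trips=occurs → at least one input occurs → occurs.
Secondary loop inoperative [AND]: Check valve malfunctions=occurs, Auxiliary coolant pump malfunctions=occurs → all inputs occur → occurs.
Emergency loop lost [AND]: #3 surge tank faulted=occurs, Makeup line down=occurs, Secondary loop inoperative=occurs, Reserve reserve tank is out=occurs → all inputs occur → occurs.
Reactor cooling lost [OR]: Emergency loop lost=occurs, Main surge tank 2 degraded=not, Backup heat exchanger 2 offline=not, Right isolation valve 2 is inoperative=not → at least one input occurs → occurs.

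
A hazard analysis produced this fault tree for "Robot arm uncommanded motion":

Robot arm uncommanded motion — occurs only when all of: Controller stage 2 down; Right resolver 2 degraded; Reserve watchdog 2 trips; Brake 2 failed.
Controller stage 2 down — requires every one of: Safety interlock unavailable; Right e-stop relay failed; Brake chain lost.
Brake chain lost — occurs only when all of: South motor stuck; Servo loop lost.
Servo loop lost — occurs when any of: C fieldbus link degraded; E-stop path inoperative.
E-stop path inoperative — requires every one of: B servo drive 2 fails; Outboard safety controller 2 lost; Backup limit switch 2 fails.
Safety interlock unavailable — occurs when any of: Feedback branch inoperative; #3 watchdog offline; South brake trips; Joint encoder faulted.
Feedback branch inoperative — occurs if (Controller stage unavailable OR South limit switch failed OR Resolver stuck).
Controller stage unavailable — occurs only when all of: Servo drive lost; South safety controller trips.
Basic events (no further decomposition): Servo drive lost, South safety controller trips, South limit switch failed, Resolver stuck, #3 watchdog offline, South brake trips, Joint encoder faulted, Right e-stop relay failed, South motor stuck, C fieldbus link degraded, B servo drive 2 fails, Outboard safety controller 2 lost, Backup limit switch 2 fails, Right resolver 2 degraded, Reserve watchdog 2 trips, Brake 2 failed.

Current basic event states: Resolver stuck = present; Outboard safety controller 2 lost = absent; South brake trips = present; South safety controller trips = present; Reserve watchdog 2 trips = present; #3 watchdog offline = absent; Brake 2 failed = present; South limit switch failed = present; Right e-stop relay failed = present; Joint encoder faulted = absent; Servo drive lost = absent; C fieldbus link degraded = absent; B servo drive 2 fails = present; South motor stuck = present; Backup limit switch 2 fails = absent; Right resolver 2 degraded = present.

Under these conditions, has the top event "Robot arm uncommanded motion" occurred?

No

Controller stage unavailable [AND]: Servo drive lost=not, South safety controller trips=occurs → not all inputs occur → does not occur.
Feedback branch inoperative [OR]: Controller stage unavailable=not, South limit switch failed=occurs, Resolver stuck=occurs → at least one input occurs → occurs.
Safety interlock unavailable [OR]: Feedback branch inoperative=occurs, #3 watchdog offline=not, South brake trips=occurs, Joint encoder faulted=not → at least one input occurs → occurs.
E-stop path inoperative [AND]: B servo drive 2 fails=occurs, Outboard safety controller 2 lost=not, Backup limit switch 2 fails=not → not all inputs occur → does not occur.
Servo loop lost [OR]: C fieldbus link degraded=not, E-stop path inoperative=not → no input occurs → does not occur.
Brake chain lost [AND]: South motor stuck=occurs, Servo loop lost=not → not all inputs occur → does not occur.
Controller stage 2 down [AND]: Safety interlock unavailable=occurs, Right e-stop relay failed=occurs, Brake chain lost=not → not all inputs occur → does not occur.
Robot arm uncommanded motion [AND]: Controller stage 2 down=not, Right resolver 2 degraded=occurs, Reserve watchdog 2 trips=occurs, Brake 2 failed=occurs → not all inputs occur → does not occur.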